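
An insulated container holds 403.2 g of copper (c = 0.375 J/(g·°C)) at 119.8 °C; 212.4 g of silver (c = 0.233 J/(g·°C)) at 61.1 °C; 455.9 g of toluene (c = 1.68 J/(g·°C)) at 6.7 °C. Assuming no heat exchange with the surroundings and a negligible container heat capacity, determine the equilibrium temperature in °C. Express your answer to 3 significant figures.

Σ mᵢcᵢ(T − Tᵢ) = 0  ⇒  T = Σ mᵢcᵢTᵢ / Σ mᵢcᵢ
Σ mᵢcᵢ = 403.2×0.375 + 212.4×0.233 + 455.9×1.68 = 966.6012
Σ mᵢcᵢTᵢ = 151.2×119.8 + 49.4892×61.1 + 765.912×6.7 = 26269
T = 26269 / 966.6012 = 27.18 °C

T_f = 27.2 °C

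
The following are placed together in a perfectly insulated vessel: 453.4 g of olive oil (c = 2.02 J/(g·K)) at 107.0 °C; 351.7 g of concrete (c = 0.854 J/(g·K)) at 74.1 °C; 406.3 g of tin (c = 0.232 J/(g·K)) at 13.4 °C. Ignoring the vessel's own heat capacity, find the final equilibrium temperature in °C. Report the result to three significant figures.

T_f = 92.7 °C

Σ mᵢcᵢ(T − Tᵢ) = 0  ⇒  T = Σ mᵢcᵢTᵢ / Σ mᵢcᵢ
Σ mᵢcᵢ = 453.4×2.02 + 351.7×0.854 + 406.3×0.232 = 1310.4814
Σ mᵢcᵢTᵢ = 915.868×107.0 + 300.3518×74.1 + 94.2616×13.4 = 121520
T = 121520 / 1310.4814 = 92.73 °C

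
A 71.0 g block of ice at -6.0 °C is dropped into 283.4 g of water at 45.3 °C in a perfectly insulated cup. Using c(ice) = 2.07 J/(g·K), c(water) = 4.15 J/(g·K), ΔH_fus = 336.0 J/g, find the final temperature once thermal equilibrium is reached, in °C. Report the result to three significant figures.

Heat to bring ice to 0 °C and melt it: q₁ = 71.0×2.07×6.0 + 71.0×336.0 = 24738 J
Heat the water can supply cooling to 0 °C: 283.4×4.15×45.3 = 53277.8 J > q₁, so all ice melts.
Energy balance: 283.4×4.15×(45.3 − T) = 24738 + 71.0×4.15×(T − 0)
1176.11(45.3 − T) = 24738 + 294.65 T
53277.8 − 24738 = 1470.76 T
T = 28539.8 / 1470.76 = 19.40 °C

T_f = 19.4 °C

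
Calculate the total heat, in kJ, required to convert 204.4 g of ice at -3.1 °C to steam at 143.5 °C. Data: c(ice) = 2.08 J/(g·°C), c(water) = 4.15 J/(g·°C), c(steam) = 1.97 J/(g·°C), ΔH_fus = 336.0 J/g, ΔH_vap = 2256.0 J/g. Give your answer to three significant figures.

q = 633 kJ

q1 (heat ice -3.1→0.0 °C): 204.4 × 2.08 × 3.1 = 1318 J
q2 (melt at 0 °C): 204.4 × 336.0 = 68678 J
q3 (heat water 0.0→100.0 °C): 204.4 × 4.15 × 100.0 = 84826 J
q4 (vaporize at 100 °C): 204.4 × 2256.0 = 461126 J
q5 (heat steam 100.0→143.5 °C): 204.4 × 1.97 × 43.5 = 17516 J
Total: 1318 + 68678 + 84826 + 461126 + 17516 = 633464 J = 633 kJ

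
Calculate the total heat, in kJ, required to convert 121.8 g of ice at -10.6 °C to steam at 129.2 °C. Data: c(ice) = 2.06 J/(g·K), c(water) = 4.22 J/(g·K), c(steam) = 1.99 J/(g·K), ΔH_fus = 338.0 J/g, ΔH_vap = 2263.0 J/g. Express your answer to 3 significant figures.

q1 (heat ice -10.6→0.0 °C): 121.8 × 2.06 × 10.6 = 2660 J
q2 (melt at 0 °C): 121.8 × 338.0 = 41168 J
q3 (heat water 0.0→100.0 °C): 121.8 × 4.22 × 100.0 = 51400 J
q4 (vaporize at 100 °C): 121.8 × 2263.0 = 275633 J
q5 (heat steam 100.0→129.2 °C): 121.8 × 1.99 × 29.2 = 7078 J
Total: 2660 + 41168 + 51400 + 275633 + 7078 = 377939 J = 378 kJ

q = 378 kJ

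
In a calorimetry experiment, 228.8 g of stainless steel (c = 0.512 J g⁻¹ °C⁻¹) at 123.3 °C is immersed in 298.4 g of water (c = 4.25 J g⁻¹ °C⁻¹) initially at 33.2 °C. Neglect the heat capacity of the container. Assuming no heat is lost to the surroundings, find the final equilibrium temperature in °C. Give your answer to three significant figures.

T_f = 40.8 °C

Heat lost by stainless steel = heat gained by water.
(228.8)(0.512)(123.3 − T) = (298.4)(4.25)(T − 33.2)
117.1456 (123.3 − T) = 1268.2 (T − 33.2)
14444 − 117.1456 T = 1268.2 T − 42104
56548 = 1385.3456 T
T = 40.82 °C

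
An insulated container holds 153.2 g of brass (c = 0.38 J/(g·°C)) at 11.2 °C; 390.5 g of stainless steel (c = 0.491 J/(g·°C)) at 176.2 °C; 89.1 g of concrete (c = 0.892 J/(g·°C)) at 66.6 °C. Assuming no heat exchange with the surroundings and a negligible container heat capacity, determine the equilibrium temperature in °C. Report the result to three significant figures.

T_f = 121 °C

Σ mᵢcᵢ(T − Tᵢ) = 0  ⇒  T = Σ mᵢcᵢTᵢ / Σ mᵢcᵢ
Σ mᵢcᵢ = 153.2×0.38 + 390.5×0.491 + 89.1×0.892 = 329.4287
Σ mᵢcᵢTᵢ = 58.216×11.2 + 191.7355×176.2 + 79.4772×66.6 = 39729
T = 39729 / 329.4287 = 120.6 °C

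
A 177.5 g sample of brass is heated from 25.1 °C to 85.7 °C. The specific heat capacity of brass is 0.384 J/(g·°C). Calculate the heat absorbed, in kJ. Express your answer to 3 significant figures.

q = m c ΔT = 177.5 × 0.384 × (85.7 − 25.1)
q = 177.5 × 0.384 × 60.6 = 4130 J = 4.13 kJ

q = 4.13 kJ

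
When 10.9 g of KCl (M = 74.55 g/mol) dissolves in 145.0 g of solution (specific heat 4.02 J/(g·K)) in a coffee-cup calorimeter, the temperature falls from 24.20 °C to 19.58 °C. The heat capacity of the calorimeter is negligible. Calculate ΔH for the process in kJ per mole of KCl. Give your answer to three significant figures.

ΔH = 18.4 kJ/mol

|ΔT| = |19.58 − 24.20| = 4.62 °C
|q_surr| = (145.0 × 4.02) × 4.62 = 582.9 × 4.62 = 2693 J
n(KCl) = 10.9 / 74.55 = 0.1462 mol
Temperature fell, so q_rxn = +|q_surr| = 2.693 kJ
ΔH = q_rxn / n = 18.42 kJ/mol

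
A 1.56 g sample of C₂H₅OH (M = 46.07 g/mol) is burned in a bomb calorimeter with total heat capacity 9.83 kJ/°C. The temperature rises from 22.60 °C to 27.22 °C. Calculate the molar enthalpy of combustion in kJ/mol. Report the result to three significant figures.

ΔH = -1340 kJ/mol

ΔT = 27.22 − 22.60 = 4.62 °C
q_cal = C_cal × ΔT = 9.83 × 4.62 = 45.4146 kJ
n = 1.56 / 46.07 = 0.03386 mol
q_rxn = −q_cal = -45.4146 kJ
ΔH = -45.4146 / 0.03386 = -1341 kJ/mol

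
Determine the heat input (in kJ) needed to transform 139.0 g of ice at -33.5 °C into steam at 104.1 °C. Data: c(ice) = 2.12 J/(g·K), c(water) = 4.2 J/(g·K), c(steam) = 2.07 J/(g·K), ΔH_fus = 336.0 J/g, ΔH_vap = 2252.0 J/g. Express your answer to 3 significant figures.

q = 429 kJ

q1 (heat ice -33.5→0.0 °C): 139.0 × 2.12 × 33.5 = 9872 J
q2 (melt at 0 °C): 139.0 × 336.0 = 46704 J
q3 (heat water 0.0→100.0 °C): 139.0 × 4.2 × 100.0 = 58380 J
q4 (vaporize at 100 °C): 139.0 × 2252.0 = 313028 J
q5 (heat steam 100.0→104.1 °C): 139.0 × 2.07 × 4.1 = 1180 J
Total: 9872 + 46704 + 58380 + 313028 + 1180 = 429164 J = 429 kJ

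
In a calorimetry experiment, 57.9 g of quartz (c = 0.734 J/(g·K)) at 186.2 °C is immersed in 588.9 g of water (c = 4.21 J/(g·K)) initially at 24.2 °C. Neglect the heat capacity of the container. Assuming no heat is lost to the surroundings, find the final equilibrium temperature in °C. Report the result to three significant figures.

T_f = 26.9 °C

Heat lost by quartz = heat gained by water.
(57.9)(0.734)(186.2 − T) = (588.9)(4.21)(T − 24.2)
42.4986 (186.2 − T) = 2479.269 (T − 24.2)
7913.2 − 42.4986 T = 2479.269 T − 59998
67911.2 = 2521.7676 T
T = 26.93 °C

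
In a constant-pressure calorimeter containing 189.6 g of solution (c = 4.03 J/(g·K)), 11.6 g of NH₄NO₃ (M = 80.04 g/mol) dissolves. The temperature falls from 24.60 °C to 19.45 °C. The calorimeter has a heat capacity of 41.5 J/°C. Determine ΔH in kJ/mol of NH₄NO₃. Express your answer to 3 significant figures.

|ΔT| = |19.45 − 24.60| = 5.15 °C
|q_surr| = (189.6 × 4.03 + 41.5) × 5.15 = 805.588 × 5.15 = 4149 J
n(NH₄NO₃) = 11.6 / 80.04 = 0.1449 mol
Temperature fell, so q_rxn = +|q_surr| = 4.149 kJ
ΔH = q_rxn / n = 28.63 kJ/mol

ΔH = 28.6 kJ/mol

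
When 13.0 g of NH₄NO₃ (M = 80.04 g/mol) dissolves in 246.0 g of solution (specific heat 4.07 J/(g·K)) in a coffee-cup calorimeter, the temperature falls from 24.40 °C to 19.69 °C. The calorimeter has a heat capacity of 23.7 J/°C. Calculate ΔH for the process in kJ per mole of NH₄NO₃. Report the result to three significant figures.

ΔH = 29.7 kJ/mol

|ΔT| = |19.69 − 24.40| = 4.71 °C
|q_surr| = (246.0 × 4.07 + 23.7) × 4.71 = 1024.92 × 4.71 = 4827 J
n(NH₄NO₃) = 13.0 / 80.04 = 0.1624 mol
Temperature fell, so q_rxn = +|q_surr| = 4.827 kJ
ΔH = q_rxn / n = 29.72 kJ/mol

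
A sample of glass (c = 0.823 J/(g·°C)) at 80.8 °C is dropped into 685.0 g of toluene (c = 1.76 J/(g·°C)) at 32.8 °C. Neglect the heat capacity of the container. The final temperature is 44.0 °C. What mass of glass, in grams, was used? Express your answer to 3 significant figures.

q_gained = (685.0 × 1.76) × (44.0 − 32.8) = 13500 J
q_lost = m × 0.823 × (80.8 − 44.0) = 30.2864 m
m = 13500 / 30.2864 = 446 g

m = 446 g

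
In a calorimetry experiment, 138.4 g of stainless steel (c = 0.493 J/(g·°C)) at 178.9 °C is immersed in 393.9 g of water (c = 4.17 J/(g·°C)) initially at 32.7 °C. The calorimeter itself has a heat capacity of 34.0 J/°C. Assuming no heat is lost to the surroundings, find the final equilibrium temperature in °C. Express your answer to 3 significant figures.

T_f = 38.4 °C

Heat lost by stainless steel = heat gained by water + calorimeter.
(138.4)(0.493)(178.9 − T) = [(393.9)(4.17) + 34.0](T − 32.7)
68.2312 (178.9 − T) = 1676.563 (T − 32.7)
12207 − 68.2312 T = 1676.563 T − 54824
67031 = 1744.7942 T
T = 38.42 °C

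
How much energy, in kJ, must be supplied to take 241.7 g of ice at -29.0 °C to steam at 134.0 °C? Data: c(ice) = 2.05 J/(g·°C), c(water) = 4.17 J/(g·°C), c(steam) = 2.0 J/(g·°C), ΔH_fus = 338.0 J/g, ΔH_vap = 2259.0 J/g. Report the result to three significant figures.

q1 (heat ice -29.0→0.0 °C): 241.7 × 2.05 × 29.0 = 14369 J
q2 (melt at 0 °C): 241.7 × 338.0 = 81695 J
q3 (heat water 0.0→100.0 °C): 241.7 × 4.17 × 100.0 = 100789 J
q4 (vaporize at 100 °C): 241.7 × 2259.0 = 546000 J
q5 (heat steam 100.0→134.0 °C): 241.7 × 2.0 × 34.0 = 16436 J
Total: 14369 + 81695 + 100789 + 546000 + 16436 = 759289 J = 759 kJ

q = 759 kJ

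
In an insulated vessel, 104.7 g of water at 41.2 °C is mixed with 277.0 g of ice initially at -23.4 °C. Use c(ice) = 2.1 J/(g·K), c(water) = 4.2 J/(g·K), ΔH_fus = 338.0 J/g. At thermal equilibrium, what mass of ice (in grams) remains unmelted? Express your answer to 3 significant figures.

Heat to warm all ice to 0 °C: 277.0×2.1×23.4 = 13612 J
Heat released by water cooling to 0 °C: 104.7×4.2×41.2 = 18117 J
18117 J < 13612 + 277.0×338.0 = 107238 J, so not all ice melts; final T = 0 °C.
Heat left for melting: 18117 − 13612 = 4505 J
Mass melted = 4505 / 338.0 = 13.33 g
Ice remaining = 277.0 − 13.33 = 263.67 g

m_ice remaining = 264 g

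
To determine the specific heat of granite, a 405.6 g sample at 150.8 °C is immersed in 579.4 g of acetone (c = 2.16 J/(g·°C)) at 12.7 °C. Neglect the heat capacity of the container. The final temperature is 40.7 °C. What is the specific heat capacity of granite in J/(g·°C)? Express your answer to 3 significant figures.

c = 0.785 J/(g·°C)

q_gained = (579.4 × 2.16) × (40.7 − 12.7) = 35040 J
q_lost = 405.6 × c × (150.8 − 40.7) = 44656.56 c
Set equal: c = 35040 / 44656.56 = 0.785 J/(g·°C)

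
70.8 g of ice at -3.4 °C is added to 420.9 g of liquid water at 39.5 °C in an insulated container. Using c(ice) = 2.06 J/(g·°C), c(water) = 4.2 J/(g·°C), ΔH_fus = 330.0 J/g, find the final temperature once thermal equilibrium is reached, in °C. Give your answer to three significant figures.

Heat to bring ice to 0 °C and melt it: q₁ = 70.8×2.06×3.4 + 70.8×330.0 = 23860 J
Heat the water can supply cooling to 0 °C: 420.9×4.2×39.5 = 69827.3 J > q₁, so all ice melts.
Energy balance: 420.9×4.2×(39.5 − T) = 23860 + 70.8×4.2×(T − 0)
1767.78(39.5 − T) = 23860 + 297.36 T
69827.3 − 23860 = 2065.14 T
T = 45967.3 / 2065.14 = 22.26 °C

T_f = 22.3 °C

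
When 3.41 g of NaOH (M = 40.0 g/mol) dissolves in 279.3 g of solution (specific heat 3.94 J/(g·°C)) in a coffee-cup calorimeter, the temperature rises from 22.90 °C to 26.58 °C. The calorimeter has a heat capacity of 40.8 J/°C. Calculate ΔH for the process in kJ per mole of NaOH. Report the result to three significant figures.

ΔH = -49.3 kJ/mol

|ΔT| = |26.58 − 22.90| = 3.68 °C
|q_surr| = (279.3 × 3.94 + 40.8) × 3.68 = 1141.242 × 3.68 = 4200 J
n(NaOH) = 3.41 / 40.0 = 0.08525 mol
Temperature rose, so q_rxn = −|q_surr| = -4.200 kJ
ΔH = q_rxn / n = -49.27 kJ/mol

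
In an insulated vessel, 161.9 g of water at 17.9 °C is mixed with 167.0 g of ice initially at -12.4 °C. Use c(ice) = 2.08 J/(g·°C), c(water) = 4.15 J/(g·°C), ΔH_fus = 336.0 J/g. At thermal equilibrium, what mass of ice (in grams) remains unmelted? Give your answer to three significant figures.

m_ice remaining = 144 g

Heat to warm all ice to 0 °C: 167.0×2.08×12.4 = 4307.3 J
Heat released by water cooling to 0 °C: 161.9×4.15×17.9 = 12027 J
12027 J < 4307.3 + 167.0×336.0 = 60419.3 J, so not all ice melts; final T = 0 °C.
Heat left for melting: 12027 − 4307.3 = 7719.7 J
Mass melted = 7719.7 / 336.0 = 22.98 g
Ice remaining = 167.0 − 22.98 = 144.02 g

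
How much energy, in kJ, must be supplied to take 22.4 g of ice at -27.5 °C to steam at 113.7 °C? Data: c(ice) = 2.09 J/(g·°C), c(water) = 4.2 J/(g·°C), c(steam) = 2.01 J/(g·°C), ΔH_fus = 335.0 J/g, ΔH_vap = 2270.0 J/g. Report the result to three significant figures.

q = 69.7 kJ

q1 (heat ice -27.5→0.0 °C): 22.4 × 2.09 × 27.5 = 1287 J
q2 (melt at 0 °C): 22.4 × 335.0 = 7504 J
q3 (heat water 0.0→100.0 °C): 22.4 × 4.2 × 100.0 = 9408 J
q4 (vaporize at 100 °C): 22.4 × 2270.0 = 50848 J
q5 (heat steam 100.0→113.7 °C): 22.4 × 2.01 × 13.7 = 617 J
Total: 1287 + 7504 + 9408 + 50848 + 617 = 69664 J = 69.7 kJ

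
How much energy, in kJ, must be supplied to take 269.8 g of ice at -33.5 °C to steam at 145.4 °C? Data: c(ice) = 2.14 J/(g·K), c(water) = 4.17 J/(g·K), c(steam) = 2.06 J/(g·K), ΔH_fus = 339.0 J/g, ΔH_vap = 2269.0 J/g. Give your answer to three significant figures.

q = 861 kJ

q1 (heat ice -33.5→0.0 °C): 269.8 × 2.14 × 33.5 = 19342 J
q2 (melt at 0 °C): 269.8 × 339.0 = 91462 J
q3 (heat water 0.0→100.0 °C): 269.8 × 4.17 × 100.0 = 112507 J
q4 (vaporize at 100 °C): 269.8 × 2269.0 = 612176 J
q5 (heat steam 100.0→145.4 °C): 269.8 × 2.06 × 45.4 = 25233 J
Total: 19342 + 91462 + 112507 + 612176 + 25233 = 860720 J = 861 kJ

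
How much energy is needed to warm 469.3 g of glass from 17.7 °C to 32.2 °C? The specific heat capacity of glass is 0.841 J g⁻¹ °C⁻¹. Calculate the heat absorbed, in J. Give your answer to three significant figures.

q = 5720 J

q = m c ΔT = 469.3 × 0.841 × (32.2 − 17.7)
q = 469.3 × 0.841 × 14.5 = 5723 J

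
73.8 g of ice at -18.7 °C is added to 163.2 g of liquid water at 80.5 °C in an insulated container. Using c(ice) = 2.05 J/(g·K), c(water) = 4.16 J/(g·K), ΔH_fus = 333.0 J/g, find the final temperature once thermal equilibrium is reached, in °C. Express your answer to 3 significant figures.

Heat to bring ice to 0 °C and melt it: q₁ = 73.8×2.05×18.7 + 73.8×333.0 = 27405 J
Heat the water can supply cooling to 0 °C: 163.2×4.16×80.5 = 54652.4 J > q₁, so all ice melts.
Energy balance: 163.2×4.16×(80.5 − T) = 27405 + 73.8×4.16×(T − 0)
678.912(80.5 − T) = 27405 + 307.008 T
54652.4 − 27405 = 985.920 T
T = 27247.4 / 985.920 = 27.64 °C

T_f = 27.6 °C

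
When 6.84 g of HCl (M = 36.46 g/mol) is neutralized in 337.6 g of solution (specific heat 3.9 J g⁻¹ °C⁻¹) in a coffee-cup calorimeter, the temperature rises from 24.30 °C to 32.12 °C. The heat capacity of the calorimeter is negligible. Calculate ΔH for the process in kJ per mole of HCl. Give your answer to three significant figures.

|ΔT| = |32.12 − 24.30| = 7.82 °C
|q_surr| = (337.6 × 3.9) × 7.82 = 1316.64 × 7.82 = 10300 J
n(HCl) = 6.84 / 36.46 = 0.1876 mol
Temperature rose, so q_rxn = −|q_surr| = -10.30 kJ
ΔH = q_rxn / n = -54.90 kJ/mol

ΔH = -54.9 kJ/mol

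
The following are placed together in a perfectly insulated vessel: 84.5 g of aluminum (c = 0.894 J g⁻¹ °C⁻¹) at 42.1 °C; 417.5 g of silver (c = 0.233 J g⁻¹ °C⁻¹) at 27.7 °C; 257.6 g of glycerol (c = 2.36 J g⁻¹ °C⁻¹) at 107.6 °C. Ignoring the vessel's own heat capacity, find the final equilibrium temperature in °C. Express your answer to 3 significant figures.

T_f = 91.3 °C

Σ mᵢcᵢ(T − Tᵢ) = 0  ⇒  T = Σ mᵢcᵢTᵢ / Σ mᵢcᵢ
Σ mᵢcᵢ = 84.5×0.894 + 417.5×0.233 + 257.6×2.36 = 780.7565
Σ mᵢcᵢTᵢ = 75.543×42.1 + 97.2775×27.7 + 607.936×107.6 = 71289
T = 71289 / 780.7565 = 91.31 °C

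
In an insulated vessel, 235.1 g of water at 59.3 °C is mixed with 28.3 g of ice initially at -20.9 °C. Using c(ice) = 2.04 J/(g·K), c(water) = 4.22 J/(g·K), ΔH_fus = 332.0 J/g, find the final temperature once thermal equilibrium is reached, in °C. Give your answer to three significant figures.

T_f = 43.4 °C

Heat to bring ice to 0 °C and melt it: q₁ = 28.3×2.04×20.9 + 28.3×332.0 = 10602 J
Heat the water can supply cooling to 0 °C: 235.1×4.22×59.3 = 58832.8 J > q₁, so all ice melts.
Energy balance: 235.1×4.22×(59.3 − T) = 10602 + 28.3×4.22×(T − 0)
992.122(59.3 − T) = 10602 + 119.426 T
58832.8 − 10602 = 1111.548 T
T = 48230.8 / 1111.548 = 43.39 °C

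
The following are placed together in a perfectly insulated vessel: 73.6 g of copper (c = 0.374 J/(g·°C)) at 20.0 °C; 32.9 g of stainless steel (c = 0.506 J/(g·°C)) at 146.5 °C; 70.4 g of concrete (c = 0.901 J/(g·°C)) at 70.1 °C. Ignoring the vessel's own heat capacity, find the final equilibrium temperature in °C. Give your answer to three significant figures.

Σ mᵢcᵢ(T − Tᵢ) = 0  ⇒  T = Σ mᵢcᵢTᵢ / Σ mᵢcᵢ
Σ mᵢcᵢ = 73.6×0.374 + 32.9×0.506 + 70.4×0.901 = 107.6042
Σ mᵢcᵢTᵢ = 27.5264×20.0 + 16.6474×146.5 + 63.4304×70.1 = 7435.8
T = 7435.8 / 107.6042 = 69.10 °C

T_f = 69.1 °C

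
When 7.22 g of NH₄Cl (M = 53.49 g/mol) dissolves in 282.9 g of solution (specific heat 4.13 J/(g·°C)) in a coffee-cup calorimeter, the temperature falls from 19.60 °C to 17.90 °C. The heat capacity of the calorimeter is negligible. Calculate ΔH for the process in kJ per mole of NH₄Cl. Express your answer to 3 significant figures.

|ΔT| = |17.90 − 19.60| = 1.70 °C
|q_surr| = (282.9 × 4.13) × 1.70 = 1168.377 × 1.70 = 1986 J
n(NH₄Cl) = 7.22 / 53.49 = 0.1350 mol
Temperature fell, so q_rxn = +|q_surr| = 1.986 kJ
ΔH = q_rxn / n = 14.71 kJ/mol

ΔH = 14.7 kJ/mol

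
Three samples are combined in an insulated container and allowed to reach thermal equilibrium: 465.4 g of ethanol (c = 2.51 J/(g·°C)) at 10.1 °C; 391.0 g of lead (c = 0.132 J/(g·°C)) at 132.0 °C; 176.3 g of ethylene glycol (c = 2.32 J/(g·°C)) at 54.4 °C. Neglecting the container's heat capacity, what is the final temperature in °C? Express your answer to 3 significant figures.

T_f = 25.1 °C

Σ mᵢcᵢ(T − Tᵢ) = 0  ⇒  T = Σ mᵢcᵢTᵢ / Σ mᵢcᵢ
Σ mᵢcᵢ = 465.4×2.51 + 391.0×0.132 + 176.3×2.32 = 1628.782
Σ mᵢcᵢTᵢ = 1168.154×10.1 + 51.612×132.0 + 409.016×54.4 = 40862
T = 40862 / 1628.782 = 25.09 °C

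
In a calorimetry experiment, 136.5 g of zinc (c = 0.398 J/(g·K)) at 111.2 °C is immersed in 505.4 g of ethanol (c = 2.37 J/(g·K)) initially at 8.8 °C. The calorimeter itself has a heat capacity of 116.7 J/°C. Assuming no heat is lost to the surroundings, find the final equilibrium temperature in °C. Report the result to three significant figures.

Heat lost by zinc = heat gained by ethanol + calorimeter.
(136.5)(0.398)(111.2 − T) = [(505.4)(2.37) + 116.7](T − 8.8)
54.327 (111.2 − T) = 1314.498 (T − 8.8)
6041.2 − 54.327 T = 1314.498 T − 11568
17609.2 = 1368.825 T
T = 12.86 °C

T_f = 12.9 °C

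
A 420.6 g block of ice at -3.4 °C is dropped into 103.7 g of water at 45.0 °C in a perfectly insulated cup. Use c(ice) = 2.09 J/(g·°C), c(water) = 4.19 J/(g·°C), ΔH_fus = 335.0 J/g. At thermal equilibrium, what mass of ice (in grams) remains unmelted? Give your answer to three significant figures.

Heat to warm all ice to 0 °C: 420.6×2.09×3.4 = 2988.8 J
Heat released by water cooling to 0 °C: 103.7×4.19×45.0 = 19553 J
19553 J < 2988.8 + 420.6×335.0 = 143889.8 J, so not all ice melts; final T = 0 °C.
Heat left for melting: 19553 − 2988.8 = 16564.2 J
Mass melted = 16564.2 / 335.0 = 49.45 g
Ice remaining = 420.6 − 49.45 = 371.15 g

m_ice remaining = 371 g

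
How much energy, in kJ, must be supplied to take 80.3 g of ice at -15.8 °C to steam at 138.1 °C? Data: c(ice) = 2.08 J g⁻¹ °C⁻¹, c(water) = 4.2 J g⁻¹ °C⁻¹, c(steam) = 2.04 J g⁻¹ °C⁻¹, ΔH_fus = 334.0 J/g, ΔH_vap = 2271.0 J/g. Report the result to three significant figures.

q1 (heat ice -15.8→0.0 °C): 80.3 × 2.08 × 15.8 = 2639 J
q2 (melt at 0 °C): 80.3 × 334.0 = 26820 J
q3 (heat water 0.0→100.0 °C): 80.3 × 4.2 × 100.0 = 33726 J
q4 (vaporize at 100 °C): 80.3 × 2271.0 = 182361 J
q5 (heat steam 100.0→138.1 °C): 80.3 × 2.04 × 38.1 = 6241 J
Total: 2639 + 26820 + 33726 + 182361 + 6241 = 251787 J = 252 kJ

q = 252 kJ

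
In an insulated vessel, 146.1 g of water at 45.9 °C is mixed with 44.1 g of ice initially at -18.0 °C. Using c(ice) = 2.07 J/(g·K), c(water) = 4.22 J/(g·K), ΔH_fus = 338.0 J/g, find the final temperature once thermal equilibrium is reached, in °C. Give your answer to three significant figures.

T_f = 14.6 °C

Heat to bring ice to 0 °C and melt it: q₁ = 44.1×2.07×18.0 + 44.1×338.0 = 16549 J
Heat the water can supply cooling to 0 °C: 146.1×4.22×45.9 = 28299.3 J > q₁, so all ice melts.
Energy balance: 146.1×4.22×(45.9 − T) = 16549 + 44.1×4.22×(T − 0)
616.542(45.9 − T) = 16549 + 186.102 T
28299.3 − 16549 = 802.644 T
T = 11750.3 / 802.644 = 14.64 °C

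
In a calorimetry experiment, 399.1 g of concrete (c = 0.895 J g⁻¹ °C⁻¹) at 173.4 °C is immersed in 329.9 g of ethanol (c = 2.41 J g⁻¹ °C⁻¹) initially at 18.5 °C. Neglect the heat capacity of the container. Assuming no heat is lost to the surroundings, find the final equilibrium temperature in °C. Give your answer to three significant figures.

T_f = 66.5 °C

Heat lost by concrete = heat gained by ethanol.
(399.1)(0.895)(173.4 − T) = (329.9)(2.41)(T − 18.5)
357.1945 (173.4 − T) = 795.059 (T − 18.5)
61938 − 357.1945 T = 795.059 T − 14709
76647 = 1152.2535 T
T = 66.52 °C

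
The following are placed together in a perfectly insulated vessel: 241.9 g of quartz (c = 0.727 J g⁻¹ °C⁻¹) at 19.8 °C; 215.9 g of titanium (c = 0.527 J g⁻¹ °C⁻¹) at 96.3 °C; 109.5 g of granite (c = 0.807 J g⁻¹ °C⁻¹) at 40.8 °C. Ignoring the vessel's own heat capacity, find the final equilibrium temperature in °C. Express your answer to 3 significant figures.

T_f = 47.7 °C

Σ mᵢcᵢ(T − Tᵢ) = 0  ⇒  T = Σ mᵢcᵢTᵢ / Σ mᵢcᵢ
Σ mᵢcᵢ = 241.9×0.727 + 215.9×0.527 + 109.5×0.807 = 378.0071
Σ mᵢcᵢTᵢ = 175.8613×19.8 + 113.7793×96.3 + 88.3665×40.8 = 18044
T = 18044 / 378.0071 = 47.73 °C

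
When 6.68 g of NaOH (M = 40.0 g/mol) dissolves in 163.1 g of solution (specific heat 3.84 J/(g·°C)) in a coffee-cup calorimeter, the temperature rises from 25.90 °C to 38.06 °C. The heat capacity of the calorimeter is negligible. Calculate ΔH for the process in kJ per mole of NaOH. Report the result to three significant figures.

|ΔT| = |38.06 − 25.90| = 12.16 °C
|q_surr| = (163.1 × 3.84) × 12.16 = 626.304 × 12.16 = 7616 J
n(NaOH) = 6.68 / 40.0 = 0.1670 mol
Temperature rose, so q_rxn = −|q_surr| = -7.616 kJ
ΔH = q_rxn / n = -45.60 kJ/mol

ΔH = -45.6 kJ/mol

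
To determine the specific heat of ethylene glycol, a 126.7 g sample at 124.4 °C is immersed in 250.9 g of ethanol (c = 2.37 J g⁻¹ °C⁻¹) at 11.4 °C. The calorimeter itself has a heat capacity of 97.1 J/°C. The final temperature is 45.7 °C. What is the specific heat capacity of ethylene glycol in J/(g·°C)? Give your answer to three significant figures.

c = 2.38 J/(g·°C)

q_gained = (250.9 × 2.37 + 97.1) × (45.7 − 11.4) = 23730 J
q_lost = 126.7 × c × (124.4 − 45.7) = 9971.29 c
Set equal: c = 23730 / 9971.29 = 2.38 J/(g·°C)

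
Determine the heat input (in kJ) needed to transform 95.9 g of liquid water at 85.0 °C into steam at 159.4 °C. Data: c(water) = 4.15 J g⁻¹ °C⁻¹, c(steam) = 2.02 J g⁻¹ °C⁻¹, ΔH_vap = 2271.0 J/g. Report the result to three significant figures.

q1 (heat water 85.0→100.0 °C): 95.9 × 4.15 × 15.0 = 5970 J
q2 (vaporize at 100 °C): 95.9 × 2271.0 = 217789 J
q3 (heat steam 100.0→159.4 °C): 95.9 × 2.02 × 59.4 = 11507 J
Total: 5970 + 217789 + 11507 = 235266 J = 235 kJ

q = 235 kJ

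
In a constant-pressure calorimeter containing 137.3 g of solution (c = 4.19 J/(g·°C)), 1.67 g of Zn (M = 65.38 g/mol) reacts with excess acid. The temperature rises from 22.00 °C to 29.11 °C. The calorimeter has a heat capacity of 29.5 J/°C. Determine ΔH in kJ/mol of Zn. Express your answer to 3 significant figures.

|ΔT| = |29.11 − 22.00| = 7.11 °C
|q_surr| = (137.3 × 4.19 + 29.5) × 7.11 = 604.787 × 7.11 = 4300 J
n(Zn) = 1.67 / 65.38 = 0.02554 mol
Temperature rose, so q_rxn = −|q_surr| = -4.300 kJ
ΔH = q_rxn / n = -168.4 kJ/mol

ΔH = -168 kJ/mol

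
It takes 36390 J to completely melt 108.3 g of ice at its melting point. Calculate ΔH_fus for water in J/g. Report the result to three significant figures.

ΔH_fus = 336 J/g

ΔH_fus = q / m = 36390 / 108.3 = 336 J/g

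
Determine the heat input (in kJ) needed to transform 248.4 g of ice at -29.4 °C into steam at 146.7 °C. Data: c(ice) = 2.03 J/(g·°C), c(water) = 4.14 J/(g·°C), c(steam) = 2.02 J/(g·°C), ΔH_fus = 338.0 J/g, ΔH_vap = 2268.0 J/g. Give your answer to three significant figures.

q1 (heat ice -29.4→0.0 °C): 248.4 × 2.03 × 29.4 = 14825 J
q2 (melt at 0 °C): 248.4 × 338.0 = 83959 J
q3 (heat water 0.0→100.0 °C): 248.4 × 4.14 × 100.0 = 102838 J
q4 (vaporize at 100 °C): 248.4 × 2268.0 = 563371 J
q5 (heat steam 100.0→146.7 °C): 248.4 × 2.02 × 46.7 = 23433 J
Total: 14825 + 83959 + 102838 + 563371 + 23433 = 788426 J = 788 kJ

q = 788 kJ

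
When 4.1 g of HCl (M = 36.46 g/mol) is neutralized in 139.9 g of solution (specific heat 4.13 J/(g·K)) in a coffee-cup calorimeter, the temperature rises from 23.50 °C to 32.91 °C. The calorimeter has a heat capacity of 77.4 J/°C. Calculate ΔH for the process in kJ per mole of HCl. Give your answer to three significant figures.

|ΔT| = |32.91 − 23.50| = 9.41 °C
|q_surr| = (139.9 × 4.13 + 77.4) × 9.41 = 655.187 × 9.41 = 6165 J
n(HCl) = 4.1 / 36.46 = 0.1125 mol
Temperature rose, so q_rxn = −|q_surr| = -6.165 kJ
ΔH = q_rxn / n = -54.80 kJ/mol

ΔH = -54.8 kJ/mol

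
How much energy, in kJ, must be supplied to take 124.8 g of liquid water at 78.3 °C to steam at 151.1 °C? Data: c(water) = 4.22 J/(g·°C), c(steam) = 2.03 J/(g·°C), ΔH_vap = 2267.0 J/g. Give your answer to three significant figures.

q = 307 kJ

q1 (heat water 78.3→100.0 °C): 124.8 × 4.22 × 21.7 = 11428 J
q2 (vaporize at 100 °C): 124.8 × 2267.0 = 282922 J
q3 (heat steam 100.0→151.1 °C): 124.8 × 2.03 × 51.1 = 12946 J
Total: 11428 + 282922 + 12946 = 307296 J = 307 kJ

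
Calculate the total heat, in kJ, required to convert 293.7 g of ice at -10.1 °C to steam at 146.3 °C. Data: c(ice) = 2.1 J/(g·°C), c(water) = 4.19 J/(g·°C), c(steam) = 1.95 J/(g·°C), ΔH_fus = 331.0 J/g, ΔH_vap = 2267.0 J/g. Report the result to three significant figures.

q1 (heat ice -10.1→0.0 °C): 293.7 × 2.1 × 10.1 = 6229 J
q2 (melt at 0 °C): 293.7 × 331.0 = 97215 J
q3 (heat water 0.0→100.0 °C): 293.7 × 4.19 × 100.0 = 123060 J
q4 (vaporize at 100 °C): 293.7 × 2267.0 = 665818 J
q5 (heat steam 100.0→146.3 °C): 293.7 × 1.95 × 46.3 = 26517 J
Total: 6229 + 97215 + 123060 + 665818 + 26517 = 918839 J = 919 kJ

q = 919 kJ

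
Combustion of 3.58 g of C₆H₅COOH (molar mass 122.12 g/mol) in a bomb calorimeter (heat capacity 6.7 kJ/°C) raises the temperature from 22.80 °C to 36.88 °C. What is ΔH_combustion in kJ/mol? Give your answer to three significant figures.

ΔT = 36.88 − 22.80 = 14.08 °C
q_cal = C_cal × ΔT = 6.7 × 14.08 = 94.336 kJ
n = 3.58 / 122.12 = 0.02932 mol
q_rxn = −q_cal = -94.336 kJ
ΔH = -94.336 / 0.02932 = -3217 kJ/mol

ΔH = -3220 kJ/mol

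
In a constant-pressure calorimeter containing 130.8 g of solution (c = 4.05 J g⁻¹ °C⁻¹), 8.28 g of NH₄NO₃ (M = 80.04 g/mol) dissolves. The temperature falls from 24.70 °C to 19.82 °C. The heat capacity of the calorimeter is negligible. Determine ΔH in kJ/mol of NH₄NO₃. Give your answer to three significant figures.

ΔH = 25.0 kJ/mol

|ΔT| = |19.82 − 24.70| = 4.88 °C
|q_surr| = (130.8 × 4.05) × 4.88 = 529.74 × 4.88 = 2585 J
n(NH₄NO₃) = 8.28 / 80.04 = 0.1034 mol
Temperature fell, so q_rxn = +|q_surr| = 2.585 kJ
ΔH = q_rxn / n = 25.00 kJ/mol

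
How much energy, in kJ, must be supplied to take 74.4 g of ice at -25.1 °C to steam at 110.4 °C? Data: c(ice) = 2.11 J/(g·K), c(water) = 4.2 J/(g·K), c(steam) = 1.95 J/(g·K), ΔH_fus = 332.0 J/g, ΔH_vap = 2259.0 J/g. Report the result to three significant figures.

q1 (heat ice -25.1→0.0 °C): 74.4 × 2.11 × 25.1 = 3940 J
q2 (melt at 0 °C): 74.4 × 332.0 = 24701 J
q3 (heat water 0.0→100.0 °C): 74.4 × 4.2 × 100.0 = 31248 J
q4 (vaporize at 100 °C): 74.4 × 2259.0 = 168070 J
q5 (heat steam 100.0→110.4 °C): 74.4 × 1.95 × 10.4 = 1509 J
Total: 3940 + 24701 + 31248 + 168070 + 1509 = 229468 J = 229 kJ

q = 229 kJ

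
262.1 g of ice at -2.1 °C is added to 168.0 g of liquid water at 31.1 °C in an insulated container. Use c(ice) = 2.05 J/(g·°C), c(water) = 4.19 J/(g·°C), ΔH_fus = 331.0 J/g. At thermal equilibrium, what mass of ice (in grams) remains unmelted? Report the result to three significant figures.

Heat to warm all ice to 0 °C: 262.1×2.05×2.1 = 1128.3 J
Heat released by water cooling to 0 °C: 168.0×4.19×31.1 = 21892 J
21892 J < 1128.3 + 262.1×331.0 = 87883.4 J, so not all ice melts; final T = 0 °C.
Heat left for melting: 21892 − 1128.3 = 20763.7 J
Mass melted = 20763.7 / 331.0 = 62.73 g
Ice remaining = 262.1 − 62.73 = 199.37 g

m_ice remaining = 199 g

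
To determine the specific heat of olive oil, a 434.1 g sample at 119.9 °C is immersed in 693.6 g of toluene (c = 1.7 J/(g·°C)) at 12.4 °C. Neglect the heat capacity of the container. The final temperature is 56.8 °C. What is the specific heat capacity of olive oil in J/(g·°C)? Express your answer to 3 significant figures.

c = 1.91 J/(g·°C)

q_gained = (693.6 × 1.7) × (56.8 − 12.4) = 52350 J
q_lost = 434.1 × c × (119.9 − 56.8) = 27391.71 c
Set equal: c = 52350 / 27391.71 = 1.91 J/(g·°C)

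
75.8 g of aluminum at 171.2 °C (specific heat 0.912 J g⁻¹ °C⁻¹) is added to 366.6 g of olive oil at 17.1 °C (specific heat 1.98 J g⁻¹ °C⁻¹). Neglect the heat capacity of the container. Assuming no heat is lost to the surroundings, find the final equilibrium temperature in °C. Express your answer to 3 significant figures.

Heat lost by aluminum = heat gained by olive oil.
(75.8)(0.912)(171.2 − T) = (366.6)(1.98)(T − 17.1)
69.1296 (171.2 − T) = 725.868 (T − 17.1)
11835 − 69.1296 T = 725.868 T − 12412
24247 = 794.9976 T
T = 30.50 °C

T_f = 30.5 °C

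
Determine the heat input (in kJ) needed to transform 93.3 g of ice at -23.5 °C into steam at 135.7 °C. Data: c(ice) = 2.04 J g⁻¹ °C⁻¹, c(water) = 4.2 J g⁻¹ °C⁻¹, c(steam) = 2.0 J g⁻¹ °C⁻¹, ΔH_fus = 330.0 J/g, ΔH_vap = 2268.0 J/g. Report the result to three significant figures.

q = 293 kJ

q1 (heat ice -23.5→0.0 °C): 93.3 × 2.04 × 23.5 = 4473 J
q2 (melt at 0 °C): 93.3 × 330.0 = 30789 J
q3 (heat water 0.0→100.0 °C): 93.3 × 4.2 × 100.0 = 39186 J
q4 (vaporize at 100 °C): 93.3 × 2268.0 = 211604 J
q5 (heat steam 100.0→135.7 °C): 93.3 × 2.0 × 35.7 = 6662 J
Total: 4473 + 30789 + 39186 + 211604 + 6662 = 292714 J = 293 kJ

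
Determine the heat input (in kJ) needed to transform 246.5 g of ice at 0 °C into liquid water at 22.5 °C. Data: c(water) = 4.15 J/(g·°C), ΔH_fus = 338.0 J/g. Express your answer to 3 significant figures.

q = 106 kJ

q1 (melt at 0 °C): 246.5 × 338.0 = 83317 J
q2 (heat water 0.0→22.5 °C): 246.5 × 4.15 × 22.5 = 23017 J
Total: 83317 + 23017 = 106334 J = 106 kJ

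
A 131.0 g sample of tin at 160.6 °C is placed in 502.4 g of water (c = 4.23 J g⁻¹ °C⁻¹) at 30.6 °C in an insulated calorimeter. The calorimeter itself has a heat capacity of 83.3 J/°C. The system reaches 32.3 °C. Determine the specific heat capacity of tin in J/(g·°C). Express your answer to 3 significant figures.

c = 0.223 J/(g·°C)

q_gained = (502.4 × 4.23 + 83.3) × (32.3 − 30.6) = 3754 J
q_lost = 131.0 × c × (160.6 − 32.3) = 16807.3 c
Set equal: c = 3754 / 16807.3 = 0.223 J/(g·°C)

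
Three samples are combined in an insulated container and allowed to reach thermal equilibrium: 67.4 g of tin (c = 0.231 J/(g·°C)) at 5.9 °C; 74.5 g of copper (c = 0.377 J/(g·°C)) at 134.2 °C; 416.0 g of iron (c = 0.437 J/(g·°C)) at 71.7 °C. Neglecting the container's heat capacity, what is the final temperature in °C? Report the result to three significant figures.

Σ mᵢcᵢ(T − Tᵢ) = 0  ⇒  T = Σ mᵢcᵢTᵢ / Σ mᵢcᵢ
Σ mᵢcᵢ = 67.4×0.231 + 74.5×0.377 + 416.0×0.437 = 225.4479
Σ mᵢcᵢTᵢ = 15.5694×5.9 + 28.0865×134.2 + 181.792×71.7 = 16896
T = 16896 / 225.4479 = 74.94 °C

T_f = 74.9 °C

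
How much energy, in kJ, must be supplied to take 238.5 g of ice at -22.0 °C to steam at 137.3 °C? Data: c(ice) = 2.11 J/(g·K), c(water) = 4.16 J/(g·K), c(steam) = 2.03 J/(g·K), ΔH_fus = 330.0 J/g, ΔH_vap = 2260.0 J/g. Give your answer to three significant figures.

q1 (heat ice -22.0→0.0 °C): 238.5 × 2.11 × 22.0 = 11071 J
q2 (melt at 0 °C): 238.5 × 330.0 = 78705 J
q3 (heat water 0.0→100.0 °C): 238.5 × 4.16 × 100.0 = 99216 J
q4 (vaporize at 100 °C): 238.5 × 2260.0 = 539010 J
q5 (heat steam 100.0→137.3 °C): 238.5 × 2.03 × 37.3 = 18059 J
Total: 11071 + 78705 + 99216 + 539010 + 18059 = 746061 J = 746 kJ

q = 746 kJ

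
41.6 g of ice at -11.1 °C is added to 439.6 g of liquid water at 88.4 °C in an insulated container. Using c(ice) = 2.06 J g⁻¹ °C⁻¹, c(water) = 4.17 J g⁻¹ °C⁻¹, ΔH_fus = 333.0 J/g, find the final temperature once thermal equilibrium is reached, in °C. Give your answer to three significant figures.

T_f = 73.4 °C

Heat to bring ice to 0 °C and melt it: q₁ = 41.6×2.06×11.1 + 41.6×333.0 = 14804 J
Heat the water can supply cooling to 0 °C: 439.6×4.17×88.4 = 162049 J > q₁, so all ice melts.
Energy balance: 439.6×4.17×(88.4 − T) = 14804 + 41.6×4.17×(T − 0)
1833.132(88.4 − T) = 14804 + 173.472 T
162049 − 14804 = 2006.604 T
T = 147245 / 2006.604 = 73.38 °C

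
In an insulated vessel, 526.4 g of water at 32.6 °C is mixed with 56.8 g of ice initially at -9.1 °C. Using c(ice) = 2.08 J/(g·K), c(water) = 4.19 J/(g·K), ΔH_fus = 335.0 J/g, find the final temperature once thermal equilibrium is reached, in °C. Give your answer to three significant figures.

Heat to bring ice to 0 °C and melt it: q₁ = 56.8×2.08×9.1 + 56.8×335.0 = 20103 J
Heat the water can supply cooling to 0 °C: 526.4×4.19×32.6 = 71903.1 J > q₁, so all ice melts.
Energy balance: 526.4×4.19×(32.6 − T) = 20103 + 56.8×4.19×(T − 0)
2205.616(32.6 − T) = 20103 + 237.992 T
71903.1 − 20103 = 2443.608 T
T = 51800.1 / 2443.608 = 21.20 °C

T_f = 21.2 °C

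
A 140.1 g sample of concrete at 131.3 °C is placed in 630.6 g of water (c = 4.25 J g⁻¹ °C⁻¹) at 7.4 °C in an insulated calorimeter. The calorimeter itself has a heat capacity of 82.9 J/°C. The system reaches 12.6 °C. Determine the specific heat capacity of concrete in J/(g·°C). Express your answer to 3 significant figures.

q_gained = (630.6 × 4.25 + 82.9) × (12.6 − 7.4) = 14370 J
q_lost = 140.1 × c × (131.3 − 12.6) = 16629.87 c
Set equal: c = 14370 / 16629.87 = 0.864 J/(g·°C)

c = 0.864 J/(g·°C)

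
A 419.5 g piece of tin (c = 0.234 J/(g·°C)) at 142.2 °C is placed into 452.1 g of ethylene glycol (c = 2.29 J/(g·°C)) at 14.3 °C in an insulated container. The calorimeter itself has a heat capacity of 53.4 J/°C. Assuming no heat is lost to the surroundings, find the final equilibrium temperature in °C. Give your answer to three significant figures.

T_f = 24.9 °C

Heat lost by tin = heat gained by ethylene glycol + calorimeter.
(419.5)(0.234)(142.2 − T) = [(452.1)(2.29) + 53.4](T − 14.3)
98.163 (142.2 − T) = 1088.709 (T − 14.3)
13959 − 98.163 T = 1088.709 T − 15569
29528 = 1186.872 T
T = 24.88 °C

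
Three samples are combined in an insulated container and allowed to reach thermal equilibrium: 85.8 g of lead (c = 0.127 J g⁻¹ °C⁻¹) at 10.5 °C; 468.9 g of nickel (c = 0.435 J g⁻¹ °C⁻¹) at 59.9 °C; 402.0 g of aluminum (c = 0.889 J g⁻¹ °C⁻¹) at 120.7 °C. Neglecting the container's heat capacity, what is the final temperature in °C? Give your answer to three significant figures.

T_f = 96.9 °C

Σ mᵢcᵢ(T − Tᵢ) = 0  ⇒  T = Σ mᵢcᵢTᵢ / Σ mᵢcᵢ
Σ mᵢcᵢ = 85.8×0.127 + 468.9×0.435 + 402.0×0.889 = 572.2461
Σ mᵢcᵢTᵢ = 10.8966×10.5 + 203.9715×59.9 + 357.378×120.7 = 55468
T = 55468 / 572.2461 = 96.93 °C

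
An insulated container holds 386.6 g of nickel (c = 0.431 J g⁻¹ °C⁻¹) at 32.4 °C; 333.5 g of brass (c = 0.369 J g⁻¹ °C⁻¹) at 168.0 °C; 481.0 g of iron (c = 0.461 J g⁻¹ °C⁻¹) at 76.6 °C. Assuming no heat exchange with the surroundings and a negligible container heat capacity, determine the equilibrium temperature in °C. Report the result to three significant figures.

Σ mᵢcᵢ(T − Tᵢ) = 0  ⇒  T = Σ mᵢcᵢTᵢ / Σ mᵢcᵢ
Σ mᵢcᵢ = 386.6×0.431 + 333.5×0.369 + 481.0×0.461 = 511.4271
Σ mᵢcᵢTᵢ = 166.6246×32.4 + 123.0615×168.0 + 221.741×76.6 = 43058
T = 43058 / 511.4271 = 84.19 °C

T_f = 84.2 °C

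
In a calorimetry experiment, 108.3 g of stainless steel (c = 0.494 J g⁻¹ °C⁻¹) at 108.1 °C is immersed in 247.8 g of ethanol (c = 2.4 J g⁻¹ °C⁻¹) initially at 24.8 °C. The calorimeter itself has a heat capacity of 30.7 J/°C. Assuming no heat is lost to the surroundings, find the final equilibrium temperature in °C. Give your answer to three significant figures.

T_f = 31.4 °C

Heat lost by stainless steel = heat gained by ethanol + calorimeter.
(108.3)(0.494)(108.1 − T) = [(247.8)(2.4) + 30.7](T − 24.8)
53.5002 (108.1 − T) = 625.42 (T − 24.8)
5783.4 − 53.5002 T = 625.42 T − 15510
21293.4 = 678.9202 T
T = 31.36 °C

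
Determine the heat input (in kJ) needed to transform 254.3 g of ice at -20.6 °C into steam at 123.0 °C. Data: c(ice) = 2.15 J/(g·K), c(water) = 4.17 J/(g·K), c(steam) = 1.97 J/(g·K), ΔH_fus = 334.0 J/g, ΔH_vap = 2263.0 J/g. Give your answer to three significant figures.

q = 789 kJ

q1 (heat ice -20.6→0.0 °C): 254.3 × 2.15 × 20.6 = 11263 J
q2 (melt at 0 °C): 254.3 × 334.0 = 84936 J
q3 (heat water 0.0→100.0 °C): 254.3 × 4.17 × 100.0 = 106043 J
q4 (vaporize at 100 °C): 254.3 × 2263.0 = 575481 J
q5 (heat steam 100.0→123.0 °C): 254.3 × 1.97 × 23.0 = 11522 J
Total: 11263 + 84936 + 106043 + 575481 + 11522 = 789245 J = 789 kJ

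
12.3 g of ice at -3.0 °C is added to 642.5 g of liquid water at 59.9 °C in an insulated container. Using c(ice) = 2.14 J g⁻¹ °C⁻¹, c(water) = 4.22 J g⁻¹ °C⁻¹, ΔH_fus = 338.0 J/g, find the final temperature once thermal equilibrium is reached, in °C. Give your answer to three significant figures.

T_f = 57.2 °C

Heat to bring ice to 0 °C and melt it: q₁ = 12.3×2.14×3.0 + 12.3×338.0 = 4236.4 J
Heat the water can supply cooling to 0 °C: 642.5×4.22×59.9 = 162410 J > q₁, so all ice melts.
Energy balance: 642.5×4.22×(59.9 − T) = 4236.4 + 12.3×4.22×(T − 0)
2711.35(59.9 − T) = 4236.4 + 51.906 T
162410 − 4236.4 = 2763.256 T
T = 158173.6 / 2763.256 = 57.24 °C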